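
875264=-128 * ( - 6838)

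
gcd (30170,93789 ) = 1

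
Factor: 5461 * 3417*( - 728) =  - 2^3*3^1*7^1*13^1*17^1*43^1*67^1 * 127^1 =- 13584652536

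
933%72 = 69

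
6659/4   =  6659/4  =  1664.75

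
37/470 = 37/470 = 0.08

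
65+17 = 82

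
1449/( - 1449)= - 1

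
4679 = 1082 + 3597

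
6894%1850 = 1344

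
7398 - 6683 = 715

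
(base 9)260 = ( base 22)9i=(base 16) D8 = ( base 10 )216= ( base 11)187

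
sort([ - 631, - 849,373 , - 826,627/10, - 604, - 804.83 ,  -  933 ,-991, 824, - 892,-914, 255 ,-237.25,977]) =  [ - 991, - 933,-914,-892, - 849, - 826, - 804.83, - 631, - 604, - 237.25,  627/10, 255 , 373 , 824,977]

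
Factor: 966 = 2^1*3^1 * 7^1 * 23^1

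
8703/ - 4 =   -  8703/4  =  - 2175.75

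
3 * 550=1650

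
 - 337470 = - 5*67494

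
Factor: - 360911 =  - 107^1*3373^1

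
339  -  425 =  - 86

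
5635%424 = 123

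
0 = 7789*0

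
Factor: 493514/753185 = 2^1*5^( - 1)*7^1*17^(- 1)*8861^( - 1 )*35251^1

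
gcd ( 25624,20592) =8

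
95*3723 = 353685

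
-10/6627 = - 10/6627 =-  0.00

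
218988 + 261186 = 480174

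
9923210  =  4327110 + 5596100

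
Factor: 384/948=2^5*79^( - 1 ) = 32/79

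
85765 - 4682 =81083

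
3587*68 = 243916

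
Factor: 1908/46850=954/23425 = 2^1*3^2*5^( - 2)*53^1*937^( - 1)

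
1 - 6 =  - 5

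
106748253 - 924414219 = -817665966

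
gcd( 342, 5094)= 18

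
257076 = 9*28564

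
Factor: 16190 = 2^1*5^1*1619^1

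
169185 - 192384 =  -23199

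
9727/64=9727/64 = 151.98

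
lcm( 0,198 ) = 0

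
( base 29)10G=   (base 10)857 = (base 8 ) 1531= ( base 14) 453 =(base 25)197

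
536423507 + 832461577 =1368885084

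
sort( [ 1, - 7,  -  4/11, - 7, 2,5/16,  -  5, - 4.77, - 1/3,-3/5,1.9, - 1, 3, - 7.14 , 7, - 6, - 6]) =[ -7.14, - 7,-7 , - 6, - 6, - 5, - 4.77, - 1, - 3/5, - 4/11 , - 1/3,5/16  ,  1,1.9,2,3,7 ]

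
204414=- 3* (-68138 ) 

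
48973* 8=391784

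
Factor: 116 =2^2 * 29^1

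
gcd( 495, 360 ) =45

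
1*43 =43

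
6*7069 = 42414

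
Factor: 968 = 2^3 * 11^2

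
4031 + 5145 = 9176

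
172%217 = 172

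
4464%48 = 0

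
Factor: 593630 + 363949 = 957579 =3^1 * 7^1*45599^1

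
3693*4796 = 17711628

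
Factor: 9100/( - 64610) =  -2^1*5^1*71^(- 1) = - 10/71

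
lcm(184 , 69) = 552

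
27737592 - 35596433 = - 7858841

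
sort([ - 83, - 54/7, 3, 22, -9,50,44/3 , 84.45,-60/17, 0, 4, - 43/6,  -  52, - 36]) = [ - 83, - 52 , - 36,-9, - 54/7, - 43/6, - 60/17, 0,  3 , 4, 44/3, 22 , 50, 84.45] 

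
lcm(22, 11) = 22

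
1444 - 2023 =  - 579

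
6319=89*71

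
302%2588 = 302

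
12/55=12/55  =  0.22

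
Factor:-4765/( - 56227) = 5/59= 5^1*59^( - 1) 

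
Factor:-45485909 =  - 7^1*79^1*83^1*991^1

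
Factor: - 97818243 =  - 3^1*3461^1*9421^1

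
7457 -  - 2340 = 9797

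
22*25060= 551320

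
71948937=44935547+27013390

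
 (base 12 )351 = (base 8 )755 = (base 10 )493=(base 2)111101101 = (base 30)gd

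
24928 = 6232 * 4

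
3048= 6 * 508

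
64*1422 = 91008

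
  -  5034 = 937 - 5971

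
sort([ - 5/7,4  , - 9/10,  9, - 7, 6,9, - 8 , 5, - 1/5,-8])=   [-8 ,- 8, - 7, - 9/10, -5/7 ,-1/5 , 4,  5, 6, 9 , 9 ] 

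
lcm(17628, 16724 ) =652236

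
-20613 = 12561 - 33174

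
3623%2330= 1293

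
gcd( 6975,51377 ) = 1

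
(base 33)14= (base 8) 45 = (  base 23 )1e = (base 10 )37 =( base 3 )1101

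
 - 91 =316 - 407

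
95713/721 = 132 + 541/721 = 132.75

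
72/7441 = 72/7441 = 0.01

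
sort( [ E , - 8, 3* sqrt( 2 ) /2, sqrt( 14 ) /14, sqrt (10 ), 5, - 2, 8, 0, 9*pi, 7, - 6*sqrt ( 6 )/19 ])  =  [-8,-2,-6 * sqrt( 6 )/19, 0, sqrt( 14)/14, 3* sqrt( 2)/2, E, sqrt( 10), 5,7,  8, 9*pi]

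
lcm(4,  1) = 4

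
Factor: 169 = 13^2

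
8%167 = 8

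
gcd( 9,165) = 3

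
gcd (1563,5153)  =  1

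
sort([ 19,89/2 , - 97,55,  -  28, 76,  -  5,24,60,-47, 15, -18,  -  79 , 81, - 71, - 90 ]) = [ - 97,- 90, - 79, - 71, - 47  , - 28, -18,-5,15, 19,24, 89/2,55,60,  76,81]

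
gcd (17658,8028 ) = 18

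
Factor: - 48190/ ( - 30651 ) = 2^1 *3^( - 1 )*5^1*17^ ( - 1 )*61^1*79^1*601^( - 1 ) 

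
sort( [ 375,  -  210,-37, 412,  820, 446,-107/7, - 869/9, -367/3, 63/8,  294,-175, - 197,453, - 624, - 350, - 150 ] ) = [ - 624,-350,-210, - 197, - 175, - 150,  -  367/3,-869/9, - 37,  -  107/7 , 63/8, 294,375,  412, 446,  453,820 ] 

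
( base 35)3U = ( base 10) 135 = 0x87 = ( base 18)79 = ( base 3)12000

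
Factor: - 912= - 2^4 * 3^1*19^1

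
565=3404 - 2839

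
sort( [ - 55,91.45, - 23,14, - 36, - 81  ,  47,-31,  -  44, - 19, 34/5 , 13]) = [ - 81,-55, - 44, - 36, - 31,-23, - 19, 34/5, 13,  14,47,91.45 ]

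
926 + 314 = 1240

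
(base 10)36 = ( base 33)13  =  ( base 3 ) 1100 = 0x24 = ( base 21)1f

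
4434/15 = 1478/5 = 295.60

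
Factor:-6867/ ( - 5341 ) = 3^2  *  7^ ( - 1 ) =9/7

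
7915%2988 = 1939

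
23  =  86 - 63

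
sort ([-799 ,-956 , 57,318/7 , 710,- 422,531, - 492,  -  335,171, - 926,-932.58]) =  [ - 956, - 932.58,-926, - 799,-492 ,-422, - 335, 318/7, 57, 171 , 531,710] 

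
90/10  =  9  =  9.00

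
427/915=7/15 = 0.47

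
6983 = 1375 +5608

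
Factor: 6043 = 6043^1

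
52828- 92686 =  - 39858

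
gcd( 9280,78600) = 40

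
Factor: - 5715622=  -  2^1 * 11^1*259801^1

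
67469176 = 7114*9484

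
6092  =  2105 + 3987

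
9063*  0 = 0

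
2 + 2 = 4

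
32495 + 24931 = 57426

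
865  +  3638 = 4503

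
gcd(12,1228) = 4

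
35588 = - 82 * ( -434)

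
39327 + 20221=59548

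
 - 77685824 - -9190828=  - 68494996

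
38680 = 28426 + 10254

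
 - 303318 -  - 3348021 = 3044703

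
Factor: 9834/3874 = 3^1*11^1*13^(-1 ) = 33/13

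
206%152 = 54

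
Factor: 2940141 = 3^1 *980047^1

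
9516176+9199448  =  18715624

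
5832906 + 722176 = 6555082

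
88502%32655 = 23192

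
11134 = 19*586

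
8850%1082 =194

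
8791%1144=783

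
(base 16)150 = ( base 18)10C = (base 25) db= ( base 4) 11100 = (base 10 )336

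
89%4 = 1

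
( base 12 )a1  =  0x79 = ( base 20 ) 61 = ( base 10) 121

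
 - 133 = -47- 86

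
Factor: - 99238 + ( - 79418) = - 2^5 *3^1*1861^1 = - 178656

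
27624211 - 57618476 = - 29994265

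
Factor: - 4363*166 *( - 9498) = 6879002484 = 2^2 * 3^1 *83^1*1583^1  *4363^1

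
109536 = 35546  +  73990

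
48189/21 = 2294+5/7 =2294.71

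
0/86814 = 0 = 0.00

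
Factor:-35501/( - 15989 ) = 59^( - 1) * 131^1 = 131/59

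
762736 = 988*772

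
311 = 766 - 455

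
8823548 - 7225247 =1598301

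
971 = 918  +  53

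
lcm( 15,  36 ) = 180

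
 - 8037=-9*893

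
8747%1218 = 221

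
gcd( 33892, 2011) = 1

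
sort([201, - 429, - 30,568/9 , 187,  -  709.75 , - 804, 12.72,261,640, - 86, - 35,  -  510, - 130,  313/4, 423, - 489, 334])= [-804 , - 709.75,-510, - 489 , - 429, - 130, -86 , - 35, - 30 , 12.72, 568/9, 313/4, 187,201, 261 , 334,423,  640 ]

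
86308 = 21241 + 65067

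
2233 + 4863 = 7096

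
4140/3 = 1380 = 1380.00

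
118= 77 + 41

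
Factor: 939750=2^1*3^1*5^3*7^1 * 179^1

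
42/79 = 42/79=0.53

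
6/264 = 1/44 = 0.02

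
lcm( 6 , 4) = 12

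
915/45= 61/3 = 20.33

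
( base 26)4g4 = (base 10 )3124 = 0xc34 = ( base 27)47j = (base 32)31K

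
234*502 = 117468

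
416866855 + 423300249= 840167104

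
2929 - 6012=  - 3083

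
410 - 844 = - 434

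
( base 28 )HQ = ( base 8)766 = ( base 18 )19g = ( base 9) 617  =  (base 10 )502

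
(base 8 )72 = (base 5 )213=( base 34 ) 1O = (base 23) 2C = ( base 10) 58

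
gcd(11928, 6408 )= 24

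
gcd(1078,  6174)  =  98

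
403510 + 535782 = 939292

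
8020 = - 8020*( - 1)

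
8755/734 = 8755/734 = 11.93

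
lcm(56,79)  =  4424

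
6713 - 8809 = -2096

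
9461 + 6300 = 15761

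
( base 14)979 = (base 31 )1tb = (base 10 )1871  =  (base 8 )3517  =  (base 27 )2F8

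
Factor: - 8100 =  - 2^2 * 3^4*5^2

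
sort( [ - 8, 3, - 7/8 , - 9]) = [ - 9,  -  8,- 7/8,3]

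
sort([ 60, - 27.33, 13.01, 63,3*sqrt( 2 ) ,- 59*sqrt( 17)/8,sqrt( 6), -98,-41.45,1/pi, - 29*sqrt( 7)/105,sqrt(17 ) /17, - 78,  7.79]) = [ - 98, - 78, - 41.45, -59*sqrt( 17 )/8,-27.33, - 29*sqrt( 7) /105, sqrt( 17) /17, 1/pi, sqrt(6), 3 * sqrt( 2),7.79,13.01,60,63]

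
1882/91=1882/91  =  20.68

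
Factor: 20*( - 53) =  - 1060=   - 2^2*5^1*53^1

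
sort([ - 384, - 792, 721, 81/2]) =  [- 792,-384, 81/2, 721 ] 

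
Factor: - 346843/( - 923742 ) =2^( - 1 )*3^( - 2)*7^1*19^( -1)*37^( - 1)*73^( - 1 )*49549^1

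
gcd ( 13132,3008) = 4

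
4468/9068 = 1117/2267 = 0.49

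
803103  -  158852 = 644251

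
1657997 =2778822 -1120825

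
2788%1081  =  626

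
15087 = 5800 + 9287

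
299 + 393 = 692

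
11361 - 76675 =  - 65314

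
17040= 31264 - 14224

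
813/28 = 29 + 1/28 = 29.04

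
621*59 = 36639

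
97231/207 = 97231/207  =  469.71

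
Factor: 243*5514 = 2^1*3^6*919^1 =1339902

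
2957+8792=11749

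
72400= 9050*8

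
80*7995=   639600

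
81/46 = 81/46 = 1.76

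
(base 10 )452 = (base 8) 704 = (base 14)244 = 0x1c4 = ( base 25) i2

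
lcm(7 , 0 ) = 0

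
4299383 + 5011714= 9311097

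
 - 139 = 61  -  200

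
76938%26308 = 24322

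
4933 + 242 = 5175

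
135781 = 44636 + 91145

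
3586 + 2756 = 6342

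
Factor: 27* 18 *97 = 47142 =2^1*3^5* 97^1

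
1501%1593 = 1501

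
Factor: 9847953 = 3^3  *  364739^1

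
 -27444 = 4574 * (-6 ) 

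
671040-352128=318912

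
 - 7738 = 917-8655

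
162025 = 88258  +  73767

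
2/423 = 2/423 = 0.00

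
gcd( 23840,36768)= 32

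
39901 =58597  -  18696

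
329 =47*7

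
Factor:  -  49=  - 7^2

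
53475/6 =8912 + 1/2 =8912.50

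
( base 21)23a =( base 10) 955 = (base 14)4c3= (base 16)3BB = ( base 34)S3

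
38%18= 2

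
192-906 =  - 714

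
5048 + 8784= 13832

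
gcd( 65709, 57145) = 1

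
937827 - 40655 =897172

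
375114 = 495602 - 120488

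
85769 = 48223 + 37546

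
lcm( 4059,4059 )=4059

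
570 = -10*(-57)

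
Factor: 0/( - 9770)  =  0 =0^1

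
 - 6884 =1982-8866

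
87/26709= 1/307 = 0.00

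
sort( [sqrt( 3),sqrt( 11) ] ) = [ sqrt(3), sqrt(11)]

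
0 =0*85597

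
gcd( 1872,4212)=468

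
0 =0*371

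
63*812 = 51156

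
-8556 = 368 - 8924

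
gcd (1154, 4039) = 577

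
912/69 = 13 + 5/23=13.22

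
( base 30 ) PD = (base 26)139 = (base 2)1011111011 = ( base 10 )763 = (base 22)1CF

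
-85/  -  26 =85/26= 3.27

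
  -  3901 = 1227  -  5128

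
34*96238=3272092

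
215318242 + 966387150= 1181705392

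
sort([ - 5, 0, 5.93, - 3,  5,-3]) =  [ - 5,-3, - 3,  0, 5,  5.93]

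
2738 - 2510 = 228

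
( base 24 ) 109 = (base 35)GP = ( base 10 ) 585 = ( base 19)1bf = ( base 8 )1111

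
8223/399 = 2741/133 = 20.61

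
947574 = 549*1726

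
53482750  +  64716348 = 118199098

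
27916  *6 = 167496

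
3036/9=337+1/3 = 337.33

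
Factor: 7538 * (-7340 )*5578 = -308624715760 = -2^4*5^1*367^1*2789^1*3769^1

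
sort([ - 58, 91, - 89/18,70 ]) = [ - 58, - 89/18,70,  91 ] 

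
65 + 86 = 151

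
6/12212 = 3/6106 = 0.00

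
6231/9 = 692  +  1/3 = 692.33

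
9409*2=18818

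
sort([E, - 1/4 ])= [- 1/4, E]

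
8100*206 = 1668600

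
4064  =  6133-2069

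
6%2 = 0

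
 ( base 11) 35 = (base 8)46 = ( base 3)1102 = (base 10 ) 38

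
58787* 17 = 999379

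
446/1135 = 446/1135 = 0.39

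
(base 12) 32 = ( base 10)38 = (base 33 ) 15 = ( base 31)17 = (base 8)46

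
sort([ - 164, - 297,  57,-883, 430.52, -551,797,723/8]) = [ - 883, - 551 , - 297 , - 164, 57,723/8,430.52, 797 ]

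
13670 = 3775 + 9895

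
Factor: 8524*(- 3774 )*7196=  - 231492268896=- 2^5 * 3^1*7^1*17^1*37^1*257^1*2131^1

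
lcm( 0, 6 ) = 0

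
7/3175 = 7/3175= 0.00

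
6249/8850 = 2083/2950=0.71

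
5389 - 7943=  -  2554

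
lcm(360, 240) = 720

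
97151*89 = 8646439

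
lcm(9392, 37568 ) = 37568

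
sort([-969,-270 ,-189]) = [ - 969, - 270,-189] 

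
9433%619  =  148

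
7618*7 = 53326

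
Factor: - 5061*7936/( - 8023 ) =2^8*3^1 * 7^1*31^1*71^( - 1 )*113^( - 1) * 241^1 = 40164096/8023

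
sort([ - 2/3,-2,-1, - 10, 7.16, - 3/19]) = [-10 , - 2, - 1, - 2/3 , - 3/19,7.16 ]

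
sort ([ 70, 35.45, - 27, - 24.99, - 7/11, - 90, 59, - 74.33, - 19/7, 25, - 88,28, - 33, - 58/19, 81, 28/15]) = [-90,  -  88, - 74.33, - 33 , - 27, - 24.99, - 58/19, - 19/7, - 7/11, 28/15, 25, 28,35.45,  59, 70,81]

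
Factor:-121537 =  - 13^1*9349^1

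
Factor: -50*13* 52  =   - 2^3*5^2*13^2 = - 33800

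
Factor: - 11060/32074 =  - 2^1*5^1*29^( - 1 ) = - 10/29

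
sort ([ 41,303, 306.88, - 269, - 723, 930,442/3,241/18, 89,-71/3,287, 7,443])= [ - 723,-269, -71/3, 7, 241/18,41,  89,442/3,287,303,306.88,  443,  930]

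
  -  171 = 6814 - 6985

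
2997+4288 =7285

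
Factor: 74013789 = 3^1 * 59^1  *418157^1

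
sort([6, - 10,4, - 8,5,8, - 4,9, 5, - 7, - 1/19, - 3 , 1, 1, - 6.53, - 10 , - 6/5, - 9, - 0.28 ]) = [-10,-10, - 9, - 8,- 7, - 6.53,- 4, - 3, -6/5,-0.28,-1/19 , 1,1, 4,5 , 5 , 6, 8,9]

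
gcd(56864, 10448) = 16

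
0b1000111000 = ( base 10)568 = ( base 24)ng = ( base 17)1G7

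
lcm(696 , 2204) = 13224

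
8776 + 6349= 15125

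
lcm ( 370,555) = 1110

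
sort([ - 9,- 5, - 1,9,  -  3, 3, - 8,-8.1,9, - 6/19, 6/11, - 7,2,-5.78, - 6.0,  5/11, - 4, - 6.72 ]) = [ - 9, - 8.1, - 8 , - 7, - 6.72, - 6.0, - 5.78,-5, - 4, - 3, - 1, - 6/19, 5/11,6/11, 2, 3, 9, 9]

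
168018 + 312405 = 480423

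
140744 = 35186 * 4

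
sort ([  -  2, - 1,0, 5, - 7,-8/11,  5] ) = [ - 7 , - 2,-1, - 8/11, 0, 5, 5] 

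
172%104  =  68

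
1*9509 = 9509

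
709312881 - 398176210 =311136671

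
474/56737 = 474/56737 = 0.01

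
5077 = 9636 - 4559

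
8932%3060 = 2812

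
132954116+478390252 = 611344368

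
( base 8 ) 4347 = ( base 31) 2bg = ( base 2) 100011100111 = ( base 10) 2279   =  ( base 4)203213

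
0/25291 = 0= 0.00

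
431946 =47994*9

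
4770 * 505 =2408850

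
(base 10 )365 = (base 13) 221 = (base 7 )1031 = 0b101101101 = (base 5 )2430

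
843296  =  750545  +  92751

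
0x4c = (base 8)114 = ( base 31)2E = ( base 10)76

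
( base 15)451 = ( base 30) 12g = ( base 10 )976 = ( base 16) 3D0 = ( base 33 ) TJ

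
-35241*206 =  - 7259646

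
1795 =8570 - 6775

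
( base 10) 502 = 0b111110110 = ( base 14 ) 27C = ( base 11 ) 417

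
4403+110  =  4513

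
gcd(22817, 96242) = 1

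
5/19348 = 5/19348 = 0.00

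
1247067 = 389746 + 857321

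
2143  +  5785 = 7928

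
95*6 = 570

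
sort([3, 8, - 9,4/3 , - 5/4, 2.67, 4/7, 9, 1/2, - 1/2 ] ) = [-9, - 5/4, - 1/2,1/2,4/7, 4/3, 2.67,3, 8  ,  9]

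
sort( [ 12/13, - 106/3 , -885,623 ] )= [ - 885,-106/3, 12/13, 623 ]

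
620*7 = 4340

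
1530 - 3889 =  - 2359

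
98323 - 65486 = 32837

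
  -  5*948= - 4740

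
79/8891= 79/8891 = 0.01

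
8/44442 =4/22221 = 0.00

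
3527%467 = 258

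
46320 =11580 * 4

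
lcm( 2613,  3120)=209040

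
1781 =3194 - 1413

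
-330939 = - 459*721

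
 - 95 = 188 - 283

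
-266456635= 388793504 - 655250139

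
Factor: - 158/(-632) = 1/4 = 2^(-2) 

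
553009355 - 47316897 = 505692458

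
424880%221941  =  202939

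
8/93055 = 8/93055 = 0.00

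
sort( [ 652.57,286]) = [286, 652.57] 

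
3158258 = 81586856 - 78428598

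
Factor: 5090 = 2^1*5^1*509^1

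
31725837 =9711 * 3267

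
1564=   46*34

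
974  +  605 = 1579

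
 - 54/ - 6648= 9/1108 = 0.01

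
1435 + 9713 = 11148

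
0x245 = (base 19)1bb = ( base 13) 359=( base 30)JB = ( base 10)581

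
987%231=63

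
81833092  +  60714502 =142547594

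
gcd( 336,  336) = 336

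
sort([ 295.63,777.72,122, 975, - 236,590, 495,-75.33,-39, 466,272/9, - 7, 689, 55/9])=[ - 236,-75.33, - 39 ,-7,55/9,272/9,  122, 295.63, 466,495, 590, 689,777.72,  975]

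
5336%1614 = 494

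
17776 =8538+9238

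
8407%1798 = 1215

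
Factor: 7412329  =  71^1* 104399^1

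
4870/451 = 10 + 360/451 = 10.80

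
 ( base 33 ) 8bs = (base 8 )21617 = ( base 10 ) 9103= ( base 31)9EK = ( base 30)A3D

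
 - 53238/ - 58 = 917+26/29 = 917.90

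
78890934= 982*80337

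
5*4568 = 22840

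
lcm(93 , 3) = 93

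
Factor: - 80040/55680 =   -  2^( - 4 )*23^1 = -23/16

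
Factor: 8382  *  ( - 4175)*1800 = -2^4*3^3*5^4*11^1*127^1*167^1=- 62990730000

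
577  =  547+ 30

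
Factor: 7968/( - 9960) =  - 4/5 = - 2^2*5^( - 1) 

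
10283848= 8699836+1584012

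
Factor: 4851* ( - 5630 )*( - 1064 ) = 29059042320=2^4*3^2*5^1*7^3*11^1  *19^1*563^1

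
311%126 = 59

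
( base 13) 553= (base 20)25d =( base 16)391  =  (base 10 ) 913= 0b1110010001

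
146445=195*751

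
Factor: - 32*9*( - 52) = 2^7*3^2*13^1 = 14976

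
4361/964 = 4361/964 = 4.52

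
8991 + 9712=18703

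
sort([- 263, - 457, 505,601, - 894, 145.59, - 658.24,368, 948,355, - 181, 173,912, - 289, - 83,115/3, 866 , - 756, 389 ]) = [ - 894 , - 756, - 658.24,-457,-289,-263, - 181, - 83,115/3, 145.59,173, 355  ,  368, 389, 505  ,  601, 866 , 912, 948 ] 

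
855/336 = 2 + 61/112 = 2.54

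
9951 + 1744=11695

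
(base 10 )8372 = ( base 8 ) 20264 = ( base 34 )788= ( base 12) 4a18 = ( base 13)3A70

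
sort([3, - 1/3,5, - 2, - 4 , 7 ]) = [ - 4, - 2, - 1/3,3,5,7]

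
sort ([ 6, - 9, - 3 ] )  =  [ - 9,-3,6] 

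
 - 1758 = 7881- 9639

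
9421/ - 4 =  - 2356 + 3/4 =- 2355.25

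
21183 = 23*921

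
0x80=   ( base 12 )A8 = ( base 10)128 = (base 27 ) 4k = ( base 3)11202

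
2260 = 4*565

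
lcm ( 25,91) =2275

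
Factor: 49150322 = 2^1 * 13^1*1890397^1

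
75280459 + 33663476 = 108943935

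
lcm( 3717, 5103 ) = 301077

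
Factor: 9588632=2^3 * 277^1  *4327^1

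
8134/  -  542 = -16 + 269/271 = - 15.01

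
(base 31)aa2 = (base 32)9M2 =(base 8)23302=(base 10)9922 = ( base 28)CIA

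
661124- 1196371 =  - 535247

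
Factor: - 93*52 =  - 4836 = - 2^2*3^1*13^1*31^1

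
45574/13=3505 + 9/13= 3505.69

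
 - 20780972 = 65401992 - 86182964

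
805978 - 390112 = 415866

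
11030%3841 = 3348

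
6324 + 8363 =14687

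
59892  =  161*372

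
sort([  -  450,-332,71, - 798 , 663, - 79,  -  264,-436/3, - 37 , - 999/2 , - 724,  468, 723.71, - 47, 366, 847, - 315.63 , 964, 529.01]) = [ - 798, - 724,-999/2,-450, - 332 , - 315.63, - 264 ,-436/3, - 79,-47, - 37, 71 , 366,468,529.01,663, 723.71,  847, 964 ] 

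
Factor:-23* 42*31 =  - 2^1 * 3^1*7^1*23^1*31^1 = -29946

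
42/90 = 7/15 = 0.47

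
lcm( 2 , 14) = 14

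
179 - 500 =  - 321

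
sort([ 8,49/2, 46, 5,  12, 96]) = [5,8, 12, 49/2, 46, 96]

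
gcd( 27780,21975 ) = 15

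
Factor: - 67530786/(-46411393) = 2^1*3^1*7^(- 1)*659^( - 1 )*10061^ ( - 1)*11255131^1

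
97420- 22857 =74563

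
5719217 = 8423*679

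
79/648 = 79/648 = 0.12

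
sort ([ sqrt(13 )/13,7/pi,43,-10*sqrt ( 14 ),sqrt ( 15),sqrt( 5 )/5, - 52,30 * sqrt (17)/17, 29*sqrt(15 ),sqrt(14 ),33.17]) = [-52, -10 *sqrt(14), sqrt( 13 ) /13, sqrt ( 5)/5,7/pi, sqrt ( 14), sqrt (15),30*sqrt ( 17) /17, 33.17,43,29  *sqrt(15 )] 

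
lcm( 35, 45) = 315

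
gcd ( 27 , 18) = 9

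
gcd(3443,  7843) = 11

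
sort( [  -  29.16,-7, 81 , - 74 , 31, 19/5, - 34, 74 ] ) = [ - 74, - 34,-29.16,-7,19/5, 31 , 74,81 ] 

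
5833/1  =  5833 = 5833.00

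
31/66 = 31/66 = 0.47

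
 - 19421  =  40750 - 60171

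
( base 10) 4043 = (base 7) 14534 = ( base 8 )7713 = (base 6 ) 30415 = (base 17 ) dge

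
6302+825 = 7127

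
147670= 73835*2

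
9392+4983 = 14375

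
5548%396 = 4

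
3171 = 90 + 3081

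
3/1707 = 1/569=0.00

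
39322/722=54+167/361 = 54.46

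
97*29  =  2813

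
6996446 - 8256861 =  - 1260415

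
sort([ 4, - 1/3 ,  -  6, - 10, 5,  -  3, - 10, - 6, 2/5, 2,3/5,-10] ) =[ - 10, - 10,-10 , - 6, - 6,-3 , - 1/3 , 2/5,3/5,2,4,5] 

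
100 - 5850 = - 5750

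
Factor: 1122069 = 3^1*13^1*28771^1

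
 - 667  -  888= - 1555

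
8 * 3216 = 25728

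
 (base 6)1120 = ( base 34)7Q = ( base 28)9c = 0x108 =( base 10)264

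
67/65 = 67/65  =  1.03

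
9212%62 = 36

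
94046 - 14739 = 79307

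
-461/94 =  - 5 + 9/94=- 4.90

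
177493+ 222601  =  400094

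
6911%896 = 639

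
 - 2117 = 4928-7045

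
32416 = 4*8104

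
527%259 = 9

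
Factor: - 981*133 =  - 3^2*7^1  *  19^1*109^1= - 130473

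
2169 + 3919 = 6088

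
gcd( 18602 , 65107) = 9301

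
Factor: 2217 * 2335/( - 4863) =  - 5^1* 467^1*739^1  *1621^( -1) = - 1725565/1621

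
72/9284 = 18/2321 = 0.01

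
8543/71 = 120 + 23/71 = 120.32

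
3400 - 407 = 2993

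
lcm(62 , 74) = 2294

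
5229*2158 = 11284182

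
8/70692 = 2/17673 = 0.00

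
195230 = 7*27890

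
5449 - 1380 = 4069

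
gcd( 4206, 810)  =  6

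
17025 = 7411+9614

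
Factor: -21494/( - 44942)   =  11^1* 23^( -1)= 11/23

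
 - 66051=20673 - 86724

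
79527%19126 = 3023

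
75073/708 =106 + 25/708 = 106.04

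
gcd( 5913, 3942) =1971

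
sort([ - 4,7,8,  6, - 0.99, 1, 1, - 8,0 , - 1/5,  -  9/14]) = [-8, - 4, - 0.99, - 9/14, - 1/5,0,1, 1,6  ,  7,  8] 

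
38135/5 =7627= 7627.00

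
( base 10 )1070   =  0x42E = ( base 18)358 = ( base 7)3056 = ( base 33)we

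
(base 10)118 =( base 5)433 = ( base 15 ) 7d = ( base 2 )1110110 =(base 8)166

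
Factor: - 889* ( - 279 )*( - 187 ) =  - 46381797 = - 3^2 * 7^1*11^1 * 17^1*31^1*127^1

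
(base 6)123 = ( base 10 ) 51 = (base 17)30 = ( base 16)33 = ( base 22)27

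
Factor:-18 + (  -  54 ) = -72 = - 2^3*3^2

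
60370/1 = 60370=60370.00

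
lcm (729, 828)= 67068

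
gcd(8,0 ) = 8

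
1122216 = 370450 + 751766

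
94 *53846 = 5061524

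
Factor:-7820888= -2^3*977611^1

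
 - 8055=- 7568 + -487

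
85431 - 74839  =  10592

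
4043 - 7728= -3685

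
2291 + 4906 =7197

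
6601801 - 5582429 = 1019372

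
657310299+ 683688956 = 1340999255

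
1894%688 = 518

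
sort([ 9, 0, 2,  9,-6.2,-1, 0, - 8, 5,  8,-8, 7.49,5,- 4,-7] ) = [ - 8,  -  8, - 7, - 6.2,-4,-1, 0, 0, 2,5, 5, 7.49,8, 9,9]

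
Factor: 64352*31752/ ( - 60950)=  - 2^7*3^4*5^( - 2)*7^2* 23^( - 1)*53^( - 1)*2011^1 = - 1021652352/30475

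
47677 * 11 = 524447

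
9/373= 9/373 = 0.02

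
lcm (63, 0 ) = 0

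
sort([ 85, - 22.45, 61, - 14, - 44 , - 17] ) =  [ - 44, - 22.45,-17, - 14,61, 85 ]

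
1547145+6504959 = 8052104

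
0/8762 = 0 = 0.00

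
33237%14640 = 3957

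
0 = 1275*0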